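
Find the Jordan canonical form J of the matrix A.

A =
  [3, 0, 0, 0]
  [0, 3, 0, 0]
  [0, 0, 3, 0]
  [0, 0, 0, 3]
J_1(3) ⊕ J_1(3) ⊕ J_1(3) ⊕ J_1(3)

The characteristic polynomial is
  det(x·I − A) = x^4 - 12*x^3 + 54*x^2 - 108*x + 81 = (x - 3)^4

Eigenvalues and multiplicities (the geometric multiplicity of λ is n − rank(A − λI), which equals the number of Jordan blocks for λ):
  λ = 3: algebraic multiplicity = 4, geometric multiplicity = 4

Determining the block sizes for each eigenvalue:
  λ = 3: gm = am = 4, so every block has size 1 → block sizes [1, 1, 1, 1]

Assembling the blocks gives a Jordan form
J =
  [3, 0, 0, 0]
  [0, 3, 0, 0]
  [0, 0, 3, 0]
  [0, 0, 0, 3]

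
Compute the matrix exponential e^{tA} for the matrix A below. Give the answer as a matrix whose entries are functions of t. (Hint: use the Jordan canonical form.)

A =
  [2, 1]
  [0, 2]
e^{tA} =
  [exp(2*t), t*exp(2*t)]
  [0, exp(2*t)]

Strategy: write A = P · J · P⁻¹ where J is a Jordan canonical form, so e^{tA} = P · e^{tJ} · P⁻¹, and e^{tJ} can be computed block-by-block.

A has Jordan form
J =
  [2, 1]
  [0, 2]
(up to reordering of blocks).

Per-block formulas:
  For a 2×2 Jordan block J_2(2): exp(t · J_2(2)) = e^(2t)·(I + t·N), where N is the 2×2 nilpotent shift.

After assembling e^{tJ} and conjugating by P, we get:

e^{tA} =
  [exp(2*t), t*exp(2*t)]
  [0, exp(2*t)]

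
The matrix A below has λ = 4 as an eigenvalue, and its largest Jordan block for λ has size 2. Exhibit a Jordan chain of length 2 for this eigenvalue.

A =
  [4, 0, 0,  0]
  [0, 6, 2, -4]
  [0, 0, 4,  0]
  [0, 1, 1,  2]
A Jordan chain for λ = 4 of length 2:
v_1 = (0, 2, 0, 1)ᵀ
v_2 = (0, 1, 0, 0)ᵀ

Let N = A − (4)·I. We want v_2 with N^2 v_2 = 0 but N^1 v_2 ≠ 0; then v_{j-1} := N · v_j for j = 2, …, 2.

Pick v_2 = (0, 1, 0, 0)ᵀ.
Then v_1 = N · v_2 = (0, 2, 0, 1)ᵀ.

Sanity check: (A − (4)·I) v_1 = (0, 0, 0, 0)ᵀ = 0. ✓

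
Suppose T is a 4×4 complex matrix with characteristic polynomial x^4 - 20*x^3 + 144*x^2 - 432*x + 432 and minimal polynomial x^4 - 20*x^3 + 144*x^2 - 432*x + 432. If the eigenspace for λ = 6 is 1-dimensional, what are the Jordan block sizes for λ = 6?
Block sizes for λ = 6: [3]

Step 1 — from the characteristic polynomial, algebraic multiplicity of λ = 6 is 3. From dim ker(T − (6)·I) = 1, there are exactly 1 Jordan blocks for λ = 6.
Step 2 — from the minimal polynomial, the factor (x − 6)^3 tells us the largest block for λ = 6 has size 3.
Step 3 — with total size 3, 1 blocks, and largest block 3, the block sizes (in nonincreasing order) are [3].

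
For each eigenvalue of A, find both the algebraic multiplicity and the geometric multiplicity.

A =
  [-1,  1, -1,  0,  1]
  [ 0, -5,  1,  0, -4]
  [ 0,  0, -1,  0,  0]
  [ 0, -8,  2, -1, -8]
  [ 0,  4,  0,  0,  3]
λ = -1: alg = 5, geom = 3

Step 1 — factor the characteristic polynomial to read off the algebraic multiplicities:
  χ_A(x) = (x + 1)^5

Step 2 — compute geometric multiplicities via the rank-nullity identity g(λ) = n − rank(A − λI):
  rank(A − (-1)·I) = 2, so dim ker(A − (-1)·I) = n − 2 = 3

Summary:
  λ = -1: algebraic multiplicity = 5, geometric multiplicity = 3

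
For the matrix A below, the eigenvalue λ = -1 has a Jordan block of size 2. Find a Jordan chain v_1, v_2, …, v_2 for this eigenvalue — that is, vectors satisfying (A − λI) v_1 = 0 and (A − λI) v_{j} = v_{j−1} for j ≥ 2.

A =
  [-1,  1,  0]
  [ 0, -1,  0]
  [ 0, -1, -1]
A Jordan chain for λ = -1 of length 2:
v_1 = (1, 0, -1)ᵀ
v_2 = (0, 1, 0)ᵀ

Let N = A − (-1)·I. We want v_2 with N^2 v_2 = 0 but N^1 v_2 ≠ 0; then v_{j-1} := N · v_j for j = 2, …, 2.

Pick v_2 = (0, 1, 0)ᵀ.
Then v_1 = N · v_2 = (1, 0, -1)ᵀ.

Sanity check: (A − (-1)·I) v_1 = (0, 0, 0)ᵀ = 0. ✓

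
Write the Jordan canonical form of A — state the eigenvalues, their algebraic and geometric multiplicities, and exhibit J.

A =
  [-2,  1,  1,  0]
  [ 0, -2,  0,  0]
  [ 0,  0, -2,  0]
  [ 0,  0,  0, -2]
J_2(-2) ⊕ J_1(-2) ⊕ J_1(-2)

The characteristic polynomial is
  det(x·I − A) = x^4 + 8*x^3 + 24*x^2 + 32*x + 16 = (x + 2)^4

Eigenvalues and multiplicities (the geometric multiplicity of λ is n − rank(A − λI), which equals the number of Jordan blocks for λ):
  λ = -2: algebraic multiplicity = 4, geometric multiplicity = 3

Determining the block sizes for each eigenvalue:
  λ = -2: 3 blocks summing to 4 forces exactly one block of size 2 and the rest size 1 → block sizes [2, 1, 1]

Assembling the blocks gives a Jordan form
J =
  [-2,  1,  0,  0]
  [ 0, -2,  0,  0]
  [ 0,  0, -2,  0]
  [ 0,  0,  0, -2]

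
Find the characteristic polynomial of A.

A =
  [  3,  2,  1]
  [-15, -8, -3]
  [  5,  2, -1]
x^3 + 6*x^2 + 12*x + 8

Expanding det(x·I − A) (e.g. by cofactor expansion or by noting that A is similar to its Jordan form J, which has the same characteristic polynomial as A) gives
  χ_A(x) = x^3 + 6*x^2 + 12*x + 8
which factors as (x + 2)^3. The eigenvalues (with algebraic multiplicities) are λ = -2 with multiplicity 3.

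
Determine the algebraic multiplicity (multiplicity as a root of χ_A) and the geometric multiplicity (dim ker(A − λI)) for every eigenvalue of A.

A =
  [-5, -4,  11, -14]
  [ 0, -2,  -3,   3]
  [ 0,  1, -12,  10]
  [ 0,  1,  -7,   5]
λ = -5: alg = 2, geom = 1; λ = -2: alg = 2, geom = 1

Step 1 — factor the characteristic polynomial to read off the algebraic multiplicities:
  χ_A(x) = (x + 2)^2*(x + 5)^2

Step 2 — compute geometric multiplicities via the rank-nullity identity g(λ) = n − rank(A − λI):
  rank(A − (-5)·I) = 3, so dim ker(A − (-5)·I) = n − 3 = 1
  rank(A − (-2)·I) = 3, so dim ker(A − (-2)·I) = n − 3 = 1

Summary:
  λ = -5: algebraic multiplicity = 2, geometric multiplicity = 1
  λ = -2: algebraic multiplicity = 2, geometric multiplicity = 1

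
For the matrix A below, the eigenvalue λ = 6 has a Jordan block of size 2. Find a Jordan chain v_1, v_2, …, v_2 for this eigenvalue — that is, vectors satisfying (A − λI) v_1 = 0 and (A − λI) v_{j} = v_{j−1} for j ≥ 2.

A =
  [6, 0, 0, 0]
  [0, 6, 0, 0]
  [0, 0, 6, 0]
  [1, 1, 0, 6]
A Jordan chain for λ = 6 of length 2:
v_1 = (0, 0, 0, 1)ᵀ
v_2 = (1, 0, 0, 0)ᵀ

Let N = A − (6)·I. We want v_2 with N^2 v_2 = 0 but N^1 v_2 ≠ 0; then v_{j-1} := N · v_j for j = 2, …, 2.

Pick v_2 = (1, 0, 0, 0)ᵀ.
Then v_1 = N · v_2 = (0, 0, 0, 1)ᵀ.

Sanity check: (A − (6)·I) v_1 = (0, 0, 0, 0)ᵀ = 0. ✓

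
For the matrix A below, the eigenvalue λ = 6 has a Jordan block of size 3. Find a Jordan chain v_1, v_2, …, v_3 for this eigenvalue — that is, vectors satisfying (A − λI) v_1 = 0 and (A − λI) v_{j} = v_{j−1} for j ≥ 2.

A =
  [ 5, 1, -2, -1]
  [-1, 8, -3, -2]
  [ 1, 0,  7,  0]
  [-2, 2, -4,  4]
A Jordan chain for λ = 6 of length 3:
v_1 = (-1, -1, 1, -2)ᵀ
v_2 = (1, 2, 0, 2)ᵀ
v_3 = (0, 1, 0, 0)ᵀ

Let N = A − (6)·I. We want v_3 with N^3 v_3 = 0 but N^2 v_3 ≠ 0; then v_{j-1} := N · v_j for j = 3, …, 2.

Pick v_3 = (0, 1, 0, 0)ᵀ.
Then v_2 = N · v_3 = (1, 2, 0, 2)ᵀ.
Then v_1 = N · v_2 = (-1, -1, 1, -2)ᵀ.

Sanity check: (A − (6)·I) v_1 = (0, 0, 0, 0)ᵀ = 0. ✓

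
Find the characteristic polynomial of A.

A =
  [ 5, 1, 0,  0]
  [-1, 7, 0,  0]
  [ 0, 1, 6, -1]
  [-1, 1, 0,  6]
x^4 - 24*x^3 + 216*x^2 - 864*x + 1296

Expanding det(x·I − A) (e.g. by cofactor expansion or by noting that A is similar to its Jordan form J, which has the same characteristic polynomial as A) gives
  χ_A(x) = x^4 - 24*x^3 + 216*x^2 - 864*x + 1296
which factors as (x - 6)^4. The eigenvalues (with algebraic multiplicities) are λ = 6 with multiplicity 4.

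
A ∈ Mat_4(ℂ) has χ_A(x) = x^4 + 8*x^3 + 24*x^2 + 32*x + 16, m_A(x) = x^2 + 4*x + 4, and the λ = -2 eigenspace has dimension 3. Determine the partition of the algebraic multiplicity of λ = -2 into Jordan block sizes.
Block sizes for λ = -2: [2, 1, 1]

Step 1 — from the characteristic polynomial, algebraic multiplicity of λ = -2 is 4. From dim ker(A − (-2)·I) = 3, there are exactly 3 Jordan blocks for λ = -2.
Step 2 — from the minimal polynomial, the factor (x + 2)^2 tells us the largest block for λ = -2 has size 2.
Step 3 — with total size 4, 3 blocks, and largest block 2, the block sizes (in nonincreasing order) are [2, 1, 1].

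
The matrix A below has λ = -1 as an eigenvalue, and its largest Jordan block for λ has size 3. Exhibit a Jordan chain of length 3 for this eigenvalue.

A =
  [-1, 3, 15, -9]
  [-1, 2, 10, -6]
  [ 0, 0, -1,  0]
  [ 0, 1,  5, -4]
A Jordan chain for λ = -1 of length 3:
v_1 = (-3, -3, 0, -1)ᵀ
v_2 = (0, -1, 0, 0)ᵀ
v_3 = (1, 0, 0, 0)ᵀ

Let N = A − (-1)·I. We want v_3 with N^3 v_3 = 0 but N^2 v_3 ≠ 0; then v_{j-1} := N · v_j for j = 3, …, 2.

Pick v_3 = (1, 0, 0, 0)ᵀ.
Then v_2 = N · v_3 = (0, -1, 0, 0)ᵀ.
Then v_1 = N · v_2 = (-3, -3, 0, -1)ᵀ.

Sanity check: (A − (-1)·I) v_1 = (0, 0, 0, 0)ᵀ = 0. ✓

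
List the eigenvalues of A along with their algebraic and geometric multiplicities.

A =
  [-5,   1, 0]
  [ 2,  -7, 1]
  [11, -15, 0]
λ = -4: alg = 3, geom = 1

Step 1 — factor the characteristic polynomial to read off the algebraic multiplicities:
  χ_A(x) = (x + 4)^3

Step 2 — compute geometric multiplicities via the rank-nullity identity g(λ) = n − rank(A − λI):
  rank(A − (-4)·I) = 2, so dim ker(A − (-4)·I) = n − 2 = 1

Summary:
  λ = -4: algebraic multiplicity = 3, geometric multiplicity = 1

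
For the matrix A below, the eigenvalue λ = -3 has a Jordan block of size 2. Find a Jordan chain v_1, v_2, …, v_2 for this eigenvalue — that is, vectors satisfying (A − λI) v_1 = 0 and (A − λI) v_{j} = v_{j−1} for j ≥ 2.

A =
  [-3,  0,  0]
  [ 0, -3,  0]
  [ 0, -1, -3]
A Jordan chain for λ = -3 of length 2:
v_1 = (0, 0, -1)ᵀ
v_2 = (0, 1, 0)ᵀ

Let N = A − (-3)·I. We want v_2 with N^2 v_2 = 0 but N^1 v_2 ≠ 0; then v_{j-1} := N · v_j for j = 2, …, 2.

Pick v_2 = (0, 1, 0)ᵀ.
Then v_1 = N · v_2 = (0, 0, -1)ᵀ.

Sanity check: (A − (-3)·I) v_1 = (0, 0, 0)ᵀ = 0. ✓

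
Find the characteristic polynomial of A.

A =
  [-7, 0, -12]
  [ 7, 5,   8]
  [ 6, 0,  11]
x^3 - 9*x^2 + 15*x + 25

Expanding det(x·I − A) (e.g. by cofactor expansion or by noting that A is similar to its Jordan form J, which has the same characteristic polynomial as A) gives
  χ_A(x) = x^3 - 9*x^2 + 15*x + 25
which factors as (x - 5)^2*(x + 1). The eigenvalues (with algebraic multiplicities) are λ = -1 with multiplicity 1, λ = 5 with multiplicity 2.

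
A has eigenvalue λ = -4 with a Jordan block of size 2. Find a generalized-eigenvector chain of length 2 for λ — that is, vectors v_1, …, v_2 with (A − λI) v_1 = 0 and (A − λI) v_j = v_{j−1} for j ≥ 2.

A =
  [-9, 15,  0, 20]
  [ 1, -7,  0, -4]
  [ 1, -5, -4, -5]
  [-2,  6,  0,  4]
A Jordan chain for λ = -4 of length 2:
v_1 = (-5, 1, 1, -2)ᵀ
v_2 = (1, 0, 0, 0)ᵀ

Let N = A − (-4)·I. We want v_2 with N^2 v_2 = 0 but N^1 v_2 ≠ 0; then v_{j-1} := N · v_j for j = 2, …, 2.

Pick v_2 = (1, 0, 0, 0)ᵀ.
Then v_1 = N · v_2 = (-5, 1, 1, -2)ᵀ.

Sanity check: (A − (-4)·I) v_1 = (0, 0, 0, 0)ᵀ = 0. ✓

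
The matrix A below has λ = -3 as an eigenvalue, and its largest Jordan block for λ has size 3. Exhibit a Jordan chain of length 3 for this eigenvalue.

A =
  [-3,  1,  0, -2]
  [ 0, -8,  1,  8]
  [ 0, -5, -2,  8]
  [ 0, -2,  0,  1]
A Jordan chain for λ = -3 of length 3:
v_1 = (-1, 4, 4, 2)ᵀ
v_2 = (1, -5, -5, -2)ᵀ
v_3 = (0, 1, 0, 0)ᵀ

Let N = A − (-3)·I. We want v_3 with N^3 v_3 = 0 but N^2 v_3 ≠ 0; then v_{j-1} := N · v_j for j = 3, …, 2.

Pick v_3 = (0, 1, 0, 0)ᵀ.
Then v_2 = N · v_3 = (1, -5, -5, -2)ᵀ.
Then v_1 = N · v_2 = (-1, 4, 4, 2)ᵀ.

Sanity check: (A − (-3)·I) v_1 = (0, 0, 0, 0)ᵀ = 0. ✓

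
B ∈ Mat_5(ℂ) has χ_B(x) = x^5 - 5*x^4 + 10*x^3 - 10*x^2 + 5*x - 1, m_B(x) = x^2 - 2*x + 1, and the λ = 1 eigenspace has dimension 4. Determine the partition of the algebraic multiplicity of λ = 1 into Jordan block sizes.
Block sizes for λ = 1: [2, 1, 1, 1]

Step 1 — from the characteristic polynomial, algebraic multiplicity of λ = 1 is 5. From dim ker(B − (1)·I) = 4, there are exactly 4 Jordan blocks for λ = 1.
Step 2 — from the minimal polynomial, the factor (x − 1)^2 tells us the largest block for λ = 1 has size 2.
Step 3 — with total size 5, 4 blocks, and largest block 2, the block sizes (in nonincreasing order) are [2, 1, 1, 1].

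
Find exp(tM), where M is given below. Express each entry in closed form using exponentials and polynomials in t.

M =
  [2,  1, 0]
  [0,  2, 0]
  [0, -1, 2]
e^{tM} =
  [exp(2*t), t*exp(2*t), 0]
  [0, exp(2*t), 0]
  [0, -t*exp(2*t), exp(2*t)]

Strategy: write M = P · J · P⁻¹ where J is a Jordan canonical form, so e^{tM} = P · e^{tJ} · P⁻¹, and e^{tJ} can be computed block-by-block.

M has Jordan form
J =
  [2, 1, 0]
  [0, 2, 0]
  [0, 0, 2]
(up to reordering of blocks).

Per-block formulas:
  For a 1×1 block at λ = 2: exp(t · [2]) = [e^(2t)].
  For a 2×2 Jordan block J_2(2): exp(t · J_2(2)) = e^(2t)·(I + t·N), where N is the 2×2 nilpotent shift.

After assembling e^{tJ} and conjugating by P, we get:

e^{tM} =
  [exp(2*t), t*exp(2*t), 0]
  [0, exp(2*t), 0]
  [0, -t*exp(2*t), exp(2*t)]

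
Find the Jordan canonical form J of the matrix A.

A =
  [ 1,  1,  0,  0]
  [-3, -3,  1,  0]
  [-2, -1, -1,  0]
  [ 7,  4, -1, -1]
J_3(-1) ⊕ J_1(-1)

The characteristic polynomial is
  det(x·I − A) = x^4 + 4*x^3 + 6*x^2 + 4*x + 1 = (x + 1)^4

Eigenvalues and multiplicities (the geometric multiplicity of λ is n − rank(A − λI), which equals the number of Jordan blocks for λ):
  λ = -1: algebraic multiplicity = 4, geometric multiplicity = 2

Determining the block sizes for each eigenvalue:
  λ = -1: with am = 4 and gm = 2, the partition is not yet determined (e.g. several partitions of 4 into 2 parts exist). Let N = A − (-1)·I. Computing rank(N^1) = 2, rank(N^2) = 1, rank(N^3) = 0; the number of blocks of size ≥ j is rank(N^{j−1}) − rank(N^j), giving [2, 1, 1]. So we have 1 block(s) of size 3, 1 block(s) of size 1 → block sizes [3, 1]

Assembling the blocks gives a Jordan form
J =
  [-1,  1,  0,  0]
  [ 0, -1,  1,  0]
  [ 0,  0, -1,  0]
  [ 0,  0,  0, -1]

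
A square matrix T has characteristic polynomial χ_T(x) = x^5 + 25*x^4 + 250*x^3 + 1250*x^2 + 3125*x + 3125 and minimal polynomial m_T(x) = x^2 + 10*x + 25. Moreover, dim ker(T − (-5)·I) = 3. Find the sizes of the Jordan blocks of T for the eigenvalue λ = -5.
Block sizes for λ = -5: [2, 2, 1]

Step 1 — from the characteristic polynomial, algebraic multiplicity of λ = -5 is 5. From dim ker(T − (-5)·I) = 3, there are exactly 3 Jordan blocks for λ = -5.
Step 2 — from the minimal polynomial, the factor (x + 5)^2 tells us the largest block for λ = -5 has size 2.
Step 3 — with total size 5, 3 blocks, and largest block 2, the block sizes (in nonincreasing order) are [2, 2, 1].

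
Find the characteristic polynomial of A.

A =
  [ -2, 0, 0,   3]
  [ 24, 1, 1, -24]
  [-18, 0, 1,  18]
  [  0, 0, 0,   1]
x^4 - x^3 - 3*x^2 + 5*x - 2

Expanding det(x·I − A) (e.g. by cofactor expansion or by noting that A is similar to its Jordan form J, which has the same characteristic polynomial as A) gives
  χ_A(x) = x^4 - x^3 - 3*x^2 + 5*x - 2
which factors as (x - 1)^3*(x + 2). The eigenvalues (with algebraic multiplicities) are λ = -2 with multiplicity 1, λ = 1 with multiplicity 3.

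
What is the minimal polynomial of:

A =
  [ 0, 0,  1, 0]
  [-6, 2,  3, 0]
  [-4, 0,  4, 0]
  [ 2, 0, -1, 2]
x^2 - 4*x + 4

The characteristic polynomial is χ_A(x) = (x - 2)^4, so the eigenvalues are known. The minimal polynomial is
  m_A(x) = Π_λ (x − λ)^{k_λ}
where k_λ is the size of the *largest* Jordan block for λ (equivalently, the smallest k with (A − λI)^k v = 0 for every generalised eigenvector v of λ).

  λ = 2: largest Jordan block has size 2, contributing (x − 2)^2

So m_A(x) = (x - 2)^2 = x^2 - 4*x + 4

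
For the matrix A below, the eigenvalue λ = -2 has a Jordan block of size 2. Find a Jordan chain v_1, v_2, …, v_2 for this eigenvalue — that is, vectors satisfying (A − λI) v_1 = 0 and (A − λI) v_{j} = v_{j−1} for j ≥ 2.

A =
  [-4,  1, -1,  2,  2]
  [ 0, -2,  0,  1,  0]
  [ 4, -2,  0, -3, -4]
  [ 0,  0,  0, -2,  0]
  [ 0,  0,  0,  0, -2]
A Jordan chain for λ = -2 of length 2:
v_1 = (-2, 0, 4, 0, 0)ᵀ
v_2 = (1, 0, 0, 0, 0)ᵀ

Let N = A − (-2)·I. We want v_2 with N^2 v_2 = 0 but N^1 v_2 ≠ 0; then v_{j-1} := N · v_j for j = 2, …, 2.

Pick v_2 = (1, 0, 0, 0, 0)ᵀ.
Then v_1 = N · v_2 = (-2, 0, 4, 0, 0)ᵀ.

Sanity check: (A − (-2)·I) v_1 = (0, 0, 0, 0, 0)ᵀ = 0. ✓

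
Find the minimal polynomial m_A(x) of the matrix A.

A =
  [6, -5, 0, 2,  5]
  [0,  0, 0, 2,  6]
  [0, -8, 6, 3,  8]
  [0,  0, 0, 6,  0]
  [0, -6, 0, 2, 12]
x^2 - 12*x + 36

The characteristic polynomial is χ_A(x) = (x - 6)^5, so the eigenvalues are known. The minimal polynomial is
  m_A(x) = Π_λ (x − λ)^{k_λ}
where k_λ is the size of the *largest* Jordan block for λ (equivalently, the smallest k with (A − λI)^k v = 0 for every generalised eigenvector v of λ).

  λ = 6: largest Jordan block has size 2, contributing (x − 6)^2

So m_A(x) = (x - 6)^2 = x^2 - 12*x + 36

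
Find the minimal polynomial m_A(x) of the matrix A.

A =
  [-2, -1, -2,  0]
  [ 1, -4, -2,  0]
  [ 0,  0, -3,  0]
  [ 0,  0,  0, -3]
x^2 + 6*x + 9

The characteristic polynomial is χ_A(x) = (x + 3)^4, so the eigenvalues are known. The minimal polynomial is
  m_A(x) = Π_λ (x − λ)^{k_λ}
where k_λ is the size of the *largest* Jordan block for λ (equivalently, the smallest k with (A − λI)^k v = 0 for every generalised eigenvector v of λ).

  λ = -3: largest Jordan block has size 2, contributing (x + 3)^2

So m_A(x) = (x + 3)^2 = x^2 + 6*x + 9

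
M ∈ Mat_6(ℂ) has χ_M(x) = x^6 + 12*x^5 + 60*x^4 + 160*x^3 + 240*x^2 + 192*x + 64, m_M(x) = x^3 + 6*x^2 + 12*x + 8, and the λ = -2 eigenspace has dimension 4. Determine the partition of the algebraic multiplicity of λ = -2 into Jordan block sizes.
Block sizes for λ = -2: [3, 1, 1, 1]

Step 1 — from the characteristic polynomial, algebraic multiplicity of λ = -2 is 6. From dim ker(M − (-2)·I) = 4, there are exactly 4 Jordan blocks for λ = -2.
Step 2 — from the minimal polynomial, the factor (x + 2)^3 tells us the largest block for λ = -2 has size 3.
Step 3 — with total size 6, 4 blocks, and largest block 3, the block sizes (in nonincreasing order) are [3, 1, 1, 1].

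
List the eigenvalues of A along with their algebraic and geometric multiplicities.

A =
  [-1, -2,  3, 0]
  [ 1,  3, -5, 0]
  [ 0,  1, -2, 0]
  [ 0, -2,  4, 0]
λ = 0: alg = 4, geom = 2

Step 1 — factor the characteristic polynomial to read off the algebraic multiplicities:
  χ_A(x) = x^4

Step 2 — compute geometric multiplicities via the rank-nullity identity g(λ) = n − rank(A − λI):
  rank(A − (0)·I) = 2, so dim ker(A − (0)·I) = n − 2 = 2

Summary:
  λ = 0: algebraic multiplicity = 4, geometric multiplicity = 2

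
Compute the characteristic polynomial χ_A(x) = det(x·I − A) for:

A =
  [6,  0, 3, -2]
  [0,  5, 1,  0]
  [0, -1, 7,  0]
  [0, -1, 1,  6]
x^4 - 24*x^3 + 216*x^2 - 864*x + 1296

Expanding det(x·I − A) (e.g. by cofactor expansion or by noting that A is similar to its Jordan form J, which has the same characteristic polynomial as A) gives
  χ_A(x) = x^4 - 24*x^3 + 216*x^2 - 864*x + 1296
which factors as (x - 6)^4. The eigenvalues (with algebraic multiplicities) are λ = 6 with multiplicity 4.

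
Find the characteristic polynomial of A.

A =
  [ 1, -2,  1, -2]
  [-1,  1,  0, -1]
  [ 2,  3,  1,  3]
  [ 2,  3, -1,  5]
x^4 - 8*x^3 + 24*x^2 - 32*x + 16

Expanding det(x·I − A) (e.g. by cofactor expansion or by noting that A is similar to its Jordan form J, which has the same characteristic polynomial as A) gives
  χ_A(x) = x^4 - 8*x^3 + 24*x^2 - 32*x + 16
which factors as (x - 2)^4. The eigenvalues (with algebraic multiplicities) are λ = 2 with multiplicity 4.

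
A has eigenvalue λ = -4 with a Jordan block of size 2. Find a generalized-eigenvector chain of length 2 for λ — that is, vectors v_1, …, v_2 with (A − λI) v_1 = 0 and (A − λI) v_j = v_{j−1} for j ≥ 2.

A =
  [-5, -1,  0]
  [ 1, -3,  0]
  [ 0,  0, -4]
A Jordan chain for λ = -4 of length 2:
v_1 = (-1, 1, 0)ᵀ
v_2 = (1, 0, 0)ᵀ

Let N = A − (-4)·I. We want v_2 with N^2 v_2 = 0 but N^1 v_2 ≠ 0; then v_{j-1} := N · v_j for j = 2, …, 2.

Pick v_2 = (1, 0, 0)ᵀ.
Then v_1 = N · v_2 = (-1, 1, 0)ᵀ.

Sanity check: (A − (-4)·I) v_1 = (0, 0, 0)ᵀ = 0. ✓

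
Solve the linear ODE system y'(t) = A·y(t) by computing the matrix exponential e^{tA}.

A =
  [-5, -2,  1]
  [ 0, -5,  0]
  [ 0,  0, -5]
e^{tA} =
  [exp(-5*t), -2*t*exp(-5*t), t*exp(-5*t)]
  [0, exp(-5*t), 0]
  [0, 0, exp(-5*t)]

Strategy: write A = P · J · P⁻¹ where J is a Jordan canonical form, so e^{tA} = P · e^{tJ} · P⁻¹, and e^{tJ} can be computed block-by-block.

A has Jordan form
J =
  [-5,  1,  0]
  [ 0, -5,  0]
  [ 0,  0, -5]
(up to reordering of blocks).

Per-block formulas:
  For a 2×2 Jordan block J_2(-5): exp(t · J_2(-5)) = e^(-5t)·(I + t·N), where N is the 2×2 nilpotent shift.
  For a 1×1 block at λ = -5: exp(t · [-5]) = [e^(-5t)].

After assembling e^{tJ} and conjugating by P, we get:

e^{tA} =
  [exp(-5*t), -2*t*exp(-5*t), t*exp(-5*t)]
  [0, exp(-5*t), 0]
  [0, 0, exp(-5*t)]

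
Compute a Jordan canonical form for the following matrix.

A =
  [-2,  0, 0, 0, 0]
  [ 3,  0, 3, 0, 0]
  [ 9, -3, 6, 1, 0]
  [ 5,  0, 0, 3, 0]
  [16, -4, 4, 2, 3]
J_1(-2) ⊕ J_3(3) ⊕ J_1(3)

The characteristic polynomial is
  det(x·I − A) = x^5 - 10*x^4 + 30*x^3 - 135*x + 162 = (x - 3)^4*(x + 2)

Eigenvalues and multiplicities (the geometric multiplicity of λ is n − rank(A − λI), which equals the number of Jordan blocks for λ):
  λ = -2: algebraic multiplicity = 1, geometric multiplicity = 1
  λ = 3: algebraic multiplicity = 4, geometric multiplicity = 2

Determining the block sizes for each eigenvalue:
  λ = -2: one block (gm = 1), so the single block has size am = 1 → block sizes [1]
  λ = 3: with am = 4 and gm = 2, the partition is not yet determined (e.g. several partitions of 4 into 2 parts exist). Let N = A − (3)·I. Computing rank(N^1) = 3, rank(N^2) = 2, rank(N^3) = 1; the number of blocks of size ≥ j is rank(N^{j−1}) − rank(N^j), giving [2, 1, 1]. So we have 1 block(s) of size 3, 1 block(s) of size 1 → block sizes [3, 1]

Assembling the blocks gives a Jordan form
J =
  [-2, 0, 0, 0, 0]
  [ 0, 3, 1, 0, 0]
  [ 0, 0, 3, 1, 0]
  [ 0, 0, 0, 3, 0]
  [ 0, 0, 0, 0, 3]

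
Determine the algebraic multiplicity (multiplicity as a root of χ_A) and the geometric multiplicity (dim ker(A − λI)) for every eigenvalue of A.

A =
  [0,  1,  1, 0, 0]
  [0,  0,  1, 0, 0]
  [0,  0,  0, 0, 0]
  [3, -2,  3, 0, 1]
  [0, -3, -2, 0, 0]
λ = 0: alg = 5, geom = 2

Step 1 — factor the characteristic polynomial to read off the algebraic multiplicities:
  χ_A(x) = x^5

Step 2 — compute geometric multiplicities via the rank-nullity identity g(λ) = n − rank(A − λI):
  rank(A − (0)·I) = 3, so dim ker(A − (0)·I) = n − 3 = 2

Summary:
  λ = 0: algebraic multiplicity = 5, geometric multiplicity = 2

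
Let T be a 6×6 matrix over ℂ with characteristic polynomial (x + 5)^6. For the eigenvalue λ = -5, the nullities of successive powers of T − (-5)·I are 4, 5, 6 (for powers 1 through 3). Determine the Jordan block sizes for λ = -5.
Block sizes for λ = -5: [3, 1, 1, 1]

From the dimensions of kernels of powers, the number of Jordan blocks of size at least j is d_j − d_{j−1} where d_j = dim ker(N^j) (with d_0 = 0). Computing the differences gives [4, 1, 1].
The number of blocks of size exactly k is (#blocks of size ≥ k) − (#blocks of size ≥ k + 1), so the partition is: 3 block(s) of size 1, 1 block(s) of size 3.
In nonincreasing order the block sizes are [3, 1, 1, 1].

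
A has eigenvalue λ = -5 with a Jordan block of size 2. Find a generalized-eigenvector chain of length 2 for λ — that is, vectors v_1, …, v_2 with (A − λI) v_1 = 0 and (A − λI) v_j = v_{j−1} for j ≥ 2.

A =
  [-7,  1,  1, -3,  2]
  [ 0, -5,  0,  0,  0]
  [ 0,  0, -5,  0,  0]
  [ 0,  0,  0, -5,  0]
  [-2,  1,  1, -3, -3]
A Jordan chain for λ = -5 of length 2:
v_1 = (-2, 0, 0, 0, -2)ᵀ
v_2 = (1, 0, 0, 0, 0)ᵀ

Let N = A − (-5)·I. We want v_2 with N^2 v_2 = 0 but N^1 v_2 ≠ 0; then v_{j-1} := N · v_j for j = 2, …, 2.

Pick v_2 = (1, 0, 0, 0, 0)ᵀ.
Then v_1 = N · v_2 = (-2, 0, 0, 0, -2)ᵀ.

Sanity check: (A − (-5)·I) v_1 = (0, 0, 0, 0, 0)ᵀ = 0. ✓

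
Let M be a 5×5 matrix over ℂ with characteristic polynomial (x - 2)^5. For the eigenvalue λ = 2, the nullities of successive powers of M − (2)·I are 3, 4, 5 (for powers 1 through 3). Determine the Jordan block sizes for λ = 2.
Block sizes for λ = 2: [3, 1, 1]

From the dimensions of kernels of powers, the number of Jordan blocks of size at least j is d_j − d_{j−1} where d_j = dim ker(N^j) (with d_0 = 0). Computing the differences gives [3, 1, 1].
The number of blocks of size exactly k is (#blocks of size ≥ k) − (#blocks of size ≥ k + 1), so the partition is: 2 block(s) of size 1, 1 block(s) of size 3.
In nonincreasing order the block sizes are [3, 1, 1].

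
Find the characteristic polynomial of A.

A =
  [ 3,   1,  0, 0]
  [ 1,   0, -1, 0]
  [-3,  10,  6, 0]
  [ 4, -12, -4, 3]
x^4 - 12*x^3 + 54*x^2 - 108*x + 81

Expanding det(x·I − A) (e.g. by cofactor expansion or by noting that A is similar to its Jordan form J, which has the same characteristic polynomial as A) gives
  χ_A(x) = x^4 - 12*x^3 + 54*x^2 - 108*x + 81
which factors as (x - 3)^4. The eigenvalues (with algebraic multiplicities) are λ = 3 with multiplicity 4.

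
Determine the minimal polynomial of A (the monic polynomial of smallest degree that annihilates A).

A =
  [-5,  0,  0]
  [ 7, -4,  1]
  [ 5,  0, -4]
x^3 + 13*x^2 + 56*x + 80

The characteristic polynomial is χ_A(x) = (x + 4)^2*(x + 5), so the eigenvalues are known. The minimal polynomial is
  m_A(x) = Π_λ (x − λ)^{k_λ}
where k_λ is the size of the *largest* Jordan block for λ (equivalently, the smallest k with (A − λI)^k v = 0 for every generalised eigenvector v of λ).

  λ = -5: largest Jordan block has size 1, contributing (x + 5)
  λ = -4: largest Jordan block has size 2, contributing (x + 4)^2

So m_A(x) = (x + 4)^2*(x + 5) = x^3 + 13*x^2 + 56*x + 80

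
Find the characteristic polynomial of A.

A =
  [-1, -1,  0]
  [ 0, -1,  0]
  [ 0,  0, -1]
x^3 + 3*x^2 + 3*x + 1

Expanding det(x·I − A) (e.g. by cofactor expansion or by noting that A is similar to its Jordan form J, which has the same characteristic polynomial as A) gives
  χ_A(x) = x^3 + 3*x^2 + 3*x + 1
which factors as (x + 1)^3. The eigenvalues (with algebraic multiplicities) are λ = -1 with multiplicity 3.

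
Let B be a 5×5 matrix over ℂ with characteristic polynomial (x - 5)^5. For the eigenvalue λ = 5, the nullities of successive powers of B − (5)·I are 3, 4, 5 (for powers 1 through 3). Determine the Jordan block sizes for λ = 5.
Block sizes for λ = 5: [3, 1, 1]

From the dimensions of kernels of powers, the number of Jordan blocks of size at least j is d_j − d_{j−1} where d_j = dim ker(N^j) (with d_0 = 0). Computing the differences gives [3, 1, 1].
The number of blocks of size exactly k is (#blocks of size ≥ k) − (#blocks of size ≥ k + 1), so the partition is: 2 block(s) of size 1, 1 block(s) of size 3.
In nonincreasing order the block sizes are [3, 1, 1].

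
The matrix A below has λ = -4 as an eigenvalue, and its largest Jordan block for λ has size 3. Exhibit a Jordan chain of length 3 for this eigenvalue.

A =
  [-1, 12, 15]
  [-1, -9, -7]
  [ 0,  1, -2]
A Jordan chain for λ = -4 of length 3:
v_1 = (-3, 2, -1)ᵀ
v_2 = (3, -1, 0)ᵀ
v_3 = (1, 0, 0)ᵀ

Let N = A − (-4)·I. We want v_3 with N^3 v_3 = 0 but N^2 v_3 ≠ 0; then v_{j-1} := N · v_j for j = 3, …, 2.

Pick v_3 = (1, 0, 0)ᵀ.
Then v_2 = N · v_3 = (3, -1, 0)ᵀ.
Then v_1 = N · v_2 = (-3, 2, -1)ᵀ.

Sanity check: (A − (-4)·I) v_1 = (0, 0, 0)ᵀ = 0. ✓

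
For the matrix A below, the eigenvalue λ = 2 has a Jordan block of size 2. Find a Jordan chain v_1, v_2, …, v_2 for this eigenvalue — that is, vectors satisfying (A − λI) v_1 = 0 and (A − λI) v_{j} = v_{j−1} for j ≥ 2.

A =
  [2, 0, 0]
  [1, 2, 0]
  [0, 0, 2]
A Jordan chain for λ = 2 of length 2:
v_1 = (0, 1, 0)ᵀ
v_2 = (1, 0, 0)ᵀ

Let N = A − (2)·I. We want v_2 with N^2 v_2 = 0 but N^1 v_2 ≠ 0; then v_{j-1} := N · v_j for j = 2, …, 2.

Pick v_2 = (1, 0, 0)ᵀ.
Then v_1 = N · v_2 = (0, 1, 0)ᵀ.

Sanity check: (A − (2)·I) v_1 = (0, 0, 0)ᵀ = 0. ✓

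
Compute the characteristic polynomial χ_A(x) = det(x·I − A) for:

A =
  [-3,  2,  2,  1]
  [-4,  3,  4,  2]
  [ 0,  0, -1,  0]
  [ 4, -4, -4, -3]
x^4 + 4*x^3 + 6*x^2 + 4*x + 1

Expanding det(x·I − A) (e.g. by cofactor expansion or by noting that A is similar to its Jordan form J, which has the same characteristic polynomial as A) gives
  χ_A(x) = x^4 + 4*x^3 + 6*x^2 + 4*x + 1
which factors as (x + 1)^4. The eigenvalues (with algebraic multiplicities) are λ = -1 with multiplicity 4.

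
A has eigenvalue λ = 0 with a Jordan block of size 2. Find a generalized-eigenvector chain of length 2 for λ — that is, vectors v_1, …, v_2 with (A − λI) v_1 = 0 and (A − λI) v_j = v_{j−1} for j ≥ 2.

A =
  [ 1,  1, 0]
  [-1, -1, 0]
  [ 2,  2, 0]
A Jordan chain for λ = 0 of length 2:
v_1 = (1, -1, 2)ᵀ
v_2 = (1, 0, 0)ᵀ

Let N = A − (0)·I. We want v_2 with N^2 v_2 = 0 but N^1 v_2 ≠ 0; then v_{j-1} := N · v_j for j = 2, …, 2.

Pick v_2 = (1, 0, 0)ᵀ.
Then v_1 = N · v_2 = (1, -1, 2)ᵀ.

Sanity check: (A − (0)·I) v_1 = (0, 0, 0)ᵀ = 0. ✓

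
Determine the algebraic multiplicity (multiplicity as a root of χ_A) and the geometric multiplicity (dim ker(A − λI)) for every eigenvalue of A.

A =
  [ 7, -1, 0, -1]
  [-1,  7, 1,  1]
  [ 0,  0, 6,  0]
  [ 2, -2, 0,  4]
λ = 6: alg = 4, geom = 2

Step 1 — factor the characteristic polynomial to read off the algebraic multiplicities:
  χ_A(x) = (x - 6)^4

Step 2 — compute geometric multiplicities via the rank-nullity identity g(λ) = n − rank(A − λI):
  rank(A − (6)·I) = 2, so dim ker(A − (6)·I) = n − 2 = 2

Summary:
  λ = 6: algebraic multiplicity = 4, geometric multiplicity = 2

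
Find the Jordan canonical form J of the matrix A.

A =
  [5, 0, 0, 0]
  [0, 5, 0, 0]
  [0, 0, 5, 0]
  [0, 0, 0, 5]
J_1(5) ⊕ J_1(5) ⊕ J_1(5) ⊕ J_1(5)

The characteristic polynomial is
  det(x·I − A) = x^4 - 20*x^3 + 150*x^2 - 500*x + 625 = (x - 5)^4

Eigenvalues and multiplicities (the geometric multiplicity of λ is n − rank(A − λI), which equals the number of Jordan blocks for λ):
  λ = 5: algebraic multiplicity = 4, geometric multiplicity = 4

Determining the block sizes for each eigenvalue:
  λ = 5: gm = am = 4, so every block has size 1 → block sizes [1, 1, 1, 1]

Assembling the blocks gives a Jordan form
J =
  [5, 0, 0, 0]
  [0, 5, 0, 0]
  [0, 0, 5, 0]
  [0, 0, 0, 5]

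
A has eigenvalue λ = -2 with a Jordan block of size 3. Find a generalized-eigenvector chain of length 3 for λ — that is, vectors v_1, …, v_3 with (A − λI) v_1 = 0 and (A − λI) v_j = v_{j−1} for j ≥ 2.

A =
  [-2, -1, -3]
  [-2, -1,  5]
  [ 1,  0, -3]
A Jordan chain for λ = -2 of length 3:
v_1 = (-1, 3, -1)ᵀ
v_2 = (0, -2, 1)ᵀ
v_3 = (1, 0, 0)ᵀ

Let N = A − (-2)·I. We want v_3 with N^3 v_3 = 0 but N^2 v_3 ≠ 0; then v_{j-1} := N · v_j for j = 3, …, 2.

Pick v_3 = (1, 0, 0)ᵀ.
Then v_2 = N · v_3 = (0, -2, 1)ᵀ.
Then v_1 = N · v_2 = (-1, 3, -1)ᵀ.

Sanity check: (A − (-2)·I) v_1 = (0, 0, 0)ᵀ = 0. ✓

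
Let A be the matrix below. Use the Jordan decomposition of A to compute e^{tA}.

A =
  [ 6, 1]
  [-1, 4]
e^{tA} =
  [t*exp(5*t) + exp(5*t), t*exp(5*t)]
  [-t*exp(5*t), -t*exp(5*t) + exp(5*t)]

Strategy: write A = P · J · P⁻¹ where J is a Jordan canonical form, so e^{tA} = P · e^{tJ} · P⁻¹, and e^{tJ} can be computed block-by-block.

A has Jordan form
J =
  [5, 1]
  [0, 5]
(up to reordering of blocks).

Per-block formulas:
  For a 2×2 Jordan block J_2(5): exp(t · J_2(5)) = e^(5t)·(I + t·N), where N is the 2×2 nilpotent shift.

After assembling e^{tJ} and conjugating by P, we get:

e^{tA} =
  [t*exp(5*t) + exp(5*t), t*exp(5*t)]
  [-t*exp(5*t), -t*exp(5*t) + exp(5*t)]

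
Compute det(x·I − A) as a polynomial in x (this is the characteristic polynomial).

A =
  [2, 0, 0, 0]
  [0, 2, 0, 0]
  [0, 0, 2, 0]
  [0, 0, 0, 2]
x^4 - 8*x^3 + 24*x^2 - 32*x + 16

Expanding det(x·I − A) (e.g. by cofactor expansion or by noting that A is similar to its Jordan form J, which has the same characteristic polynomial as A) gives
  χ_A(x) = x^4 - 8*x^3 + 24*x^2 - 32*x + 16
which factors as (x - 2)^4. The eigenvalues (with algebraic multiplicities) are λ = 2 with multiplicity 4.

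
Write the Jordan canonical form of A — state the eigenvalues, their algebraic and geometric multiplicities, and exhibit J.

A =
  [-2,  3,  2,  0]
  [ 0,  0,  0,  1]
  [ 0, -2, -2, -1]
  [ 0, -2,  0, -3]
J_2(-2) ⊕ J_1(-2) ⊕ J_1(-1)

The characteristic polynomial is
  det(x·I − A) = x^4 + 7*x^3 + 18*x^2 + 20*x + 8 = (x + 1)*(x + 2)^3

Eigenvalues and multiplicities (the geometric multiplicity of λ is n − rank(A − λI), which equals the number of Jordan blocks for λ):
  λ = -2: algebraic multiplicity = 3, geometric multiplicity = 2
  λ = -1: algebraic multiplicity = 1, geometric multiplicity = 1

Determining the block sizes for each eigenvalue:
  λ = -2: 2 blocks summing to 3 forces exactly one block of size 2 and the rest size 1 → block sizes [2, 1]
  λ = -1: one block (gm = 1), so the single block has size am = 1 → block sizes [1]

Assembling the blocks gives a Jordan form
J =
  [-2,  1,  0,  0]
  [ 0, -2,  0,  0]
  [ 0,  0, -2,  0]
  [ 0,  0,  0, -1]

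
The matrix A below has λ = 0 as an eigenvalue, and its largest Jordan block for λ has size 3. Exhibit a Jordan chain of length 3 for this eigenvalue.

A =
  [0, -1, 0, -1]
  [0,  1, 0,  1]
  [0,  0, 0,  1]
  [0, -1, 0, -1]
A Jordan chain for λ = 0 of length 3:
v_1 = (0, 0, -1, 0)ᵀ
v_2 = (-1, 1, 0, -1)ᵀ
v_3 = (0, 1, 0, 0)ᵀ

Let N = A − (0)·I. We want v_3 with N^3 v_3 = 0 but N^2 v_3 ≠ 0; then v_{j-1} := N · v_j for j = 3, …, 2.

Pick v_3 = (0, 1, 0, 0)ᵀ.
Then v_2 = N · v_3 = (-1, 1, 0, -1)ᵀ.
Then v_1 = N · v_2 = (0, 0, -1, 0)ᵀ.

Sanity check: (A − (0)·I) v_1 = (0, 0, 0, 0)ᵀ = 0. ✓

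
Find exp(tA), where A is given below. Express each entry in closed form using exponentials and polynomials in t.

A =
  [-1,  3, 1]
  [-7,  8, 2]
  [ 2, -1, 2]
e^{tA} =
  [-3*t^2*exp(3*t)/2 - 4*t*exp(3*t) + exp(3*t), t^2*exp(3*t) + 3*t*exp(3*t), t^2*exp(3*t)/2 + t*exp(3*t)]
  [-3*t^2*exp(3*t)/2 - 7*t*exp(3*t), t^2*exp(3*t) + 5*t*exp(3*t) + exp(3*t), t^2*exp(3*t)/2 + 2*t*exp(3*t)]
  [-3*t^2*exp(3*t)/2 + 2*t*exp(3*t), t^2*exp(3*t) - t*exp(3*t), t^2*exp(3*t)/2 - t*exp(3*t) + exp(3*t)]

Strategy: write A = P · J · P⁻¹ where J is a Jordan canonical form, so e^{tA} = P · e^{tJ} · P⁻¹, and e^{tJ} can be computed block-by-block.

A has Jordan form
J =
  [3, 1, 0]
  [0, 3, 1]
  [0, 0, 3]
(up to reordering of blocks).

Per-block formulas:
  For a 3×3 Jordan block J_3(3): exp(t · J_3(3)) = e^(3t)·(I + t·N + (t^2/2)·N^2), where N is the 3×3 nilpotent shift.

After assembling e^{tJ} and conjugating by P, we get:

e^{tA} =
  [-3*t^2*exp(3*t)/2 - 4*t*exp(3*t) + exp(3*t), t^2*exp(3*t) + 3*t*exp(3*t), t^2*exp(3*t)/2 + t*exp(3*t)]
  [-3*t^2*exp(3*t)/2 - 7*t*exp(3*t), t^2*exp(3*t) + 5*t*exp(3*t) + exp(3*t), t^2*exp(3*t)/2 + 2*t*exp(3*t)]
  [-3*t^2*exp(3*t)/2 + 2*t*exp(3*t), t^2*exp(3*t) - t*exp(3*t), t^2*exp(3*t)/2 - t*exp(3*t) + exp(3*t)]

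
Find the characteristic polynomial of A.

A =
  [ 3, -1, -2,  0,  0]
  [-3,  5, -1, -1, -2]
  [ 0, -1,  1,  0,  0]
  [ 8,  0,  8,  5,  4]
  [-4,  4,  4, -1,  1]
x^5 - 15*x^4 + 90*x^3 - 270*x^2 + 405*x - 243

Expanding det(x·I − A) (e.g. by cofactor expansion or by noting that A is similar to its Jordan form J, which has the same characteristic polynomial as A) gives
  χ_A(x) = x^5 - 15*x^4 + 90*x^3 - 270*x^2 + 405*x - 243
which factors as (x - 3)^5. The eigenvalues (with algebraic multiplicities) are λ = 3 with multiplicity 5.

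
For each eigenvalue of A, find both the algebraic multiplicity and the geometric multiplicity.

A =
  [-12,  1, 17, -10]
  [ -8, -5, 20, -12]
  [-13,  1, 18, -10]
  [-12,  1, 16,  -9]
λ = -5: alg = 2, geom = 1; λ = 1: alg = 2, geom = 1

Step 1 — factor the characteristic polynomial to read off the algebraic multiplicities:
  χ_A(x) = (x - 1)^2*(x + 5)^2

Step 2 — compute geometric multiplicities via the rank-nullity identity g(λ) = n − rank(A − λI):
  rank(A − (-5)·I) = 3, so dim ker(A − (-5)·I) = n − 3 = 1
  rank(A − (1)·I) = 3, so dim ker(A − (1)·I) = n − 3 = 1

Summary:
  λ = -5: algebraic multiplicity = 2, geometric multiplicity = 1
  λ = 1: algebraic multiplicity = 2, geometric multiplicity = 1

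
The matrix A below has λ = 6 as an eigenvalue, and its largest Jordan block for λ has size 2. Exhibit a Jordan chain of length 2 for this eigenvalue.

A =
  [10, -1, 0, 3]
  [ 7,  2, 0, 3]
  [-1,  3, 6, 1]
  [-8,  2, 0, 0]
A Jordan chain for λ = 6 of length 2:
v_1 = (0, 0, 1, 0)ᵀ
v_2 = (1, 1, 0, -1)ᵀ

Let N = A − (6)·I. We want v_2 with N^2 v_2 = 0 but N^1 v_2 ≠ 0; then v_{j-1} := N · v_j for j = 2, …, 2.

Pick v_2 = (1, 1, 0, -1)ᵀ.
Then v_1 = N · v_2 = (0, 0, 1, 0)ᵀ.

Sanity check: (A − (6)·I) v_1 = (0, 0, 0, 0)ᵀ = 0. ✓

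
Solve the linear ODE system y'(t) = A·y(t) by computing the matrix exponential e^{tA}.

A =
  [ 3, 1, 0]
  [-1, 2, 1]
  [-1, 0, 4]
e^{tA} =
  [-t^2*exp(3*t)/2 + exp(3*t), -t^2*exp(3*t)/2 + t*exp(3*t), t^2*exp(3*t)/2]
  [-t*exp(3*t), -t*exp(3*t) + exp(3*t), t*exp(3*t)]
  [-t^2*exp(3*t)/2 - t*exp(3*t), -t^2*exp(3*t)/2, t^2*exp(3*t)/2 + t*exp(3*t) + exp(3*t)]

Strategy: write A = P · J · P⁻¹ where J is a Jordan canonical form, so e^{tA} = P · e^{tJ} · P⁻¹, and e^{tJ} can be computed block-by-block.

A has Jordan form
J =
  [3, 1, 0]
  [0, 3, 1]
  [0, 0, 3]
(up to reordering of blocks).

Per-block formulas:
  For a 3×3 Jordan block J_3(3): exp(t · J_3(3)) = e^(3t)·(I + t·N + (t^2/2)·N^2), where N is the 3×3 nilpotent shift.

After assembling e^{tJ} and conjugating by P, we get:

e^{tA} =
  [-t^2*exp(3*t)/2 + exp(3*t), -t^2*exp(3*t)/2 + t*exp(3*t), t^2*exp(3*t)/2]
  [-t*exp(3*t), -t*exp(3*t) + exp(3*t), t*exp(3*t)]
  [-t^2*exp(3*t)/2 - t*exp(3*t), -t^2*exp(3*t)/2, t^2*exp(3*t)/2 + t*exp(3*t) + exp(3*t)]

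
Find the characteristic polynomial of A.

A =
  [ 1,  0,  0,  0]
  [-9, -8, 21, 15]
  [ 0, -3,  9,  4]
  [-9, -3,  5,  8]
x^4 - 10*x^3 + 33*x^2 - 40*x + 16

Expanding det(x·I − A) (e.g. by cofactor expansion or by noting that A is similar to its Jordan form J, which has the same characteristic polynomial as A) gives
  χ_A(x) = x^4 - 10*x^3 + 33*x^2 - 40*x + 16
which factors as (x - 4)^2*(x - 1)^2. The eigenvalues (with algebraic multiplicities) are λ = 1 with multiplicity 2, λ = 4 with multiplicity 2.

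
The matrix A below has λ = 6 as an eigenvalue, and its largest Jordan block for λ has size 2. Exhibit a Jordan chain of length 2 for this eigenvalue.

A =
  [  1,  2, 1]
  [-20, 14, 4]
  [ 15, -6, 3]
A Jordan chain for λ = 6 of length 2:
v_1 = (-5, -20, 15)ᵀ
v_2 = (1, 0, 0)ᵀ

Let N = A − (6)·I. We want v_2 with N^2 v_2 = 0 but N^1 v_2 ≠ 0; then v_{j-1} := N · v_j for j = 2, …, 2.

Pick v_2 = (1, 0, 0)ᵀ.
Then v_1 = N · v_2 = (-5, -20, 15)ᵀ.

Sanity check: (A − (6)·I) v_1 = (0, 0, 0)ᵀ = 0. ✓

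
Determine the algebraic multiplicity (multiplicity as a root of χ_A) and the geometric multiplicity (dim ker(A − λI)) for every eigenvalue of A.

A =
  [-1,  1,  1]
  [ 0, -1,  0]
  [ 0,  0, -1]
λ = -1: alg = 3, geom = 2

Step 1 — factor the characteristic polynomial to read off the algebraic multiplicities:
  χ_A(x) = (x + 1)^3

Step 2 — compute geometric multiplicities via the rank-nullity identity g(λ) = n − rank(A − λI):
  rank(A − (-1)·I) = 1, so dim ker(A − (-1)·I) = n − 1 = 2

Summary:
  λ = -1: algebraic multiplicity = 3, geometric multiplicity = 2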